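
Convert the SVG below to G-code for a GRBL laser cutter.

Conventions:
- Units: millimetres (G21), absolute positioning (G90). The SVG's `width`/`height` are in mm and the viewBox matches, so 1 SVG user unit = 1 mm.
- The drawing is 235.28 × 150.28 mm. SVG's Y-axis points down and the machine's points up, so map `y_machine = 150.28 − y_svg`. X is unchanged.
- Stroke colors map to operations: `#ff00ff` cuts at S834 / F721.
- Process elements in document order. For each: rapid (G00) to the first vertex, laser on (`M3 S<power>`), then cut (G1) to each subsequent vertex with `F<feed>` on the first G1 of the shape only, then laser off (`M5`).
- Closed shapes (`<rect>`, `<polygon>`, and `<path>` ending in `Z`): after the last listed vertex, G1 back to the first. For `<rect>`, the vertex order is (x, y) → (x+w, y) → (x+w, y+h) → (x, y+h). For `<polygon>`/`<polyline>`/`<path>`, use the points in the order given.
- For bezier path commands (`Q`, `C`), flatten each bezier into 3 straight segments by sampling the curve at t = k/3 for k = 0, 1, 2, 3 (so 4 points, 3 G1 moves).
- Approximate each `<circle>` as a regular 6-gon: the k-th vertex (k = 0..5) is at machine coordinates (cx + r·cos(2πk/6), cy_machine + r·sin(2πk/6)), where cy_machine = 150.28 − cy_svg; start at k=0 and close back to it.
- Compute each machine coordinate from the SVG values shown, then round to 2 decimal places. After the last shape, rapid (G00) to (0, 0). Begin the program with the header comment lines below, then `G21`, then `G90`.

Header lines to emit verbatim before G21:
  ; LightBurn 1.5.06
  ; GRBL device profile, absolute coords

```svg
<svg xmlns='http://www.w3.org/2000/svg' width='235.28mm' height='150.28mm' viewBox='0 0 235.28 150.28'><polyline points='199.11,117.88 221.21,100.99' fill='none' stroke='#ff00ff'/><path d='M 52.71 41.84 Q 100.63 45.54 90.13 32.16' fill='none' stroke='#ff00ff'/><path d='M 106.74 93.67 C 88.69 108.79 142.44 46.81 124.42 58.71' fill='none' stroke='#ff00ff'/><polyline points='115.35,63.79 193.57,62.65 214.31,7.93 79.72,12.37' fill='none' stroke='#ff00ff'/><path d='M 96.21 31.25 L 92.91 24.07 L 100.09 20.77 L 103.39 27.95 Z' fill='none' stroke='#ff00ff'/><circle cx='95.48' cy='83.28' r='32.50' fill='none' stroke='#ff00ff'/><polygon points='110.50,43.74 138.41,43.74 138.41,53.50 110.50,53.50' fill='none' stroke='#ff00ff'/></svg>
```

; LightBurn 1.5.06
; GRBL device profile, absolute coords
G21
G90
G00 X199.11 Y32.40
M3 S834
G1 X221.21 Y49.29 F721
M5
G00 X52.71 Y108.44
M3 S834
G1 X78.17 Y107.87 F721
G1 X90.64 Y111.10
G1 X90.13 Y118.12
M5
G00 X106.74 Y56.61
M3 S834
G1 X107.31 Y61.60 F721
G1 X123.83 Y84.44
G1 X124.42 Y91.57
M5
G00 X115.35 Y86.49
M3 S834
G1 X193.57 Y87.63 F721
G1 X214.31 Y142.35
G1 X79.72 Y137.91
M5
G00 X96.21 Y119.03
M3 S834
G1 X92.91 Y126.21 F721
G1 X100.09 Y129.51
G1 X103.39 Y122.33
G1 X96.21 Y119.03
M5
G00 X127.98 Y67.00
M3 S834
G1 X111.73 Y95.15 F721
G1 X79.23 Y95.15
G1 X62.98 Y67.00
G1 X79.23 Y38.85
G1 X111.73 Y38.85
G1 X127.98 Y67.00
M5
G00 X110.50 Y106.54
M3 S834
G1 X138.41 Y106.54 F721
G1 X138.41 Y96.78
G1 X110.50 Y96.78
G1 X110.50 Y106.54
M5
G00 X0.00 Y0.00

viewBox `0 0 235.28 150.28` with mm width/height → 1 unit = 1 mm. Flip: y_m = 150.28 − y_svg.

**Shape 1** — `<polyline>` line segment, stroke `#ff00ff` → cut (S834, F721). Machine vertices: (199.11,32.40) → (221.21,49.29). Open path.

**Shape 2** — `<path>` quadratic bezier, stroke `#ff00ff` → cut (S834, F721). Control points (SVG): P0=(52.71,41.84), P1=(100.63,45.54), P2=(90.13,32.16); sampled at t=k/3. Machine vertices: (52.71,108.44) → (78.17,107.87) → (90.64,111.10) → (90.13,118.12). Open path.

**Shape 3** — `<path>` cubic bezier, stroke `#ff00ff` → cut (S834, F721). Control points (SVG): P0=(106.74,93.67), P1=(88.69,108.79), P2=(142.44,46.81), P3=(124.42,58.71); sampled at t=k/3. Machine vertices: (106.74,56.61) → (107.31,61.60) → (123.83,84.44) → (124.42,91.57). Open path.

**Shape 4** — `<polyline>` open polyline, stroke `#ff00ff` → cut (S834, F721). Machine vertices: (115.35,86.49) → (193.57,87.63) → (214.31,142.35) → (79.72,137.91). Open path.

**Shape 5** — `<path>` regular polygon, stroke `#ff00ff` → cut (S834, F721). Machine vertices: (96.21,119.03) → (92.91,126.21) → (100.09,129.51) → (103.39,122.33) → (96.21,119.03). Closed: final G1 returns to the first vertex.

**Shape 6** — `<circle>` circle, stroke `#ff00ff` → cut (S834, F721). Machine vertices: (127.98,67.00) → (111.73,95.15) → (79.23,95.15) → (62.98,67.00) → (79.23,38.85) → (111.73,38.85) → (127.98,67.00). Closed: final G1 returns to the first vertex.

**Shape 7** — `<polygon>` rectangle, stroke `#ff00ff` → cut (S834, F721). Machine vertices: (110.50,106.54) → (138.41,106.54) → (138.41,96.78) → (110.50,96.78) → (110.50,106.54). Closed: final G1 returns to the first vertex.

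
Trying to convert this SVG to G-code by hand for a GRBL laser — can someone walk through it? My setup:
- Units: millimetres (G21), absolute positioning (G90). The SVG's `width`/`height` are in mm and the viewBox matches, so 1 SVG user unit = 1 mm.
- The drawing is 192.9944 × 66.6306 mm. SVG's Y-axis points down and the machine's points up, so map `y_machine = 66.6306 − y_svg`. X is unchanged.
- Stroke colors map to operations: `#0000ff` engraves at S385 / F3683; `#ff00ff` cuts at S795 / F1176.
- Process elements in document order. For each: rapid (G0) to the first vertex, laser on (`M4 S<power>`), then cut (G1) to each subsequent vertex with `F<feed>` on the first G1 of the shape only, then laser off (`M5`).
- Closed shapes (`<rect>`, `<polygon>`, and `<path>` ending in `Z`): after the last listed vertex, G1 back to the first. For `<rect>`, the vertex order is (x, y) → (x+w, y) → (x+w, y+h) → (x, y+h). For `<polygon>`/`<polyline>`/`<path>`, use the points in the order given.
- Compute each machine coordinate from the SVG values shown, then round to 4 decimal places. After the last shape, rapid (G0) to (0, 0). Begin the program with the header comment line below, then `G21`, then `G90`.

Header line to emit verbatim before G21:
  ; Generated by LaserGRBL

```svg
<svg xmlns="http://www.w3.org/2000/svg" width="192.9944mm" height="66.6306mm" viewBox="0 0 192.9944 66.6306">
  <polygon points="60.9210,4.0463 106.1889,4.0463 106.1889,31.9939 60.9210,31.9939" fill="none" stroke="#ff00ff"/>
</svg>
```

viewBox `0 0 192.9944 66.6306` with mm width/height → 1 unit = 1 mm. Flip: y_m = 66.6306 − y_svg.

**Shape 1** — `<polygon>` rectangle, stroke `#ff00ff` → cut (S795, F1176). Machine vertices: (60.9210,62.5843) → (106.1889,62.5843) → (106.1889,34.6367) → (60.9210,34.6367) → (60.9210,62.5843). Closed: final G1 returns to the first vertex.

; Generated by LaserGRBL
G21
G90
G0 X60.9210 Y62.5843
M4 S795
G1 X106.1889 Y62.5843 F1176
G1 X106.1889 Y34.6367
G1 X60.9210 Y34.6367
G1 X60.9210 Y62.5843
M5
G0 X0.0000 Y0.0000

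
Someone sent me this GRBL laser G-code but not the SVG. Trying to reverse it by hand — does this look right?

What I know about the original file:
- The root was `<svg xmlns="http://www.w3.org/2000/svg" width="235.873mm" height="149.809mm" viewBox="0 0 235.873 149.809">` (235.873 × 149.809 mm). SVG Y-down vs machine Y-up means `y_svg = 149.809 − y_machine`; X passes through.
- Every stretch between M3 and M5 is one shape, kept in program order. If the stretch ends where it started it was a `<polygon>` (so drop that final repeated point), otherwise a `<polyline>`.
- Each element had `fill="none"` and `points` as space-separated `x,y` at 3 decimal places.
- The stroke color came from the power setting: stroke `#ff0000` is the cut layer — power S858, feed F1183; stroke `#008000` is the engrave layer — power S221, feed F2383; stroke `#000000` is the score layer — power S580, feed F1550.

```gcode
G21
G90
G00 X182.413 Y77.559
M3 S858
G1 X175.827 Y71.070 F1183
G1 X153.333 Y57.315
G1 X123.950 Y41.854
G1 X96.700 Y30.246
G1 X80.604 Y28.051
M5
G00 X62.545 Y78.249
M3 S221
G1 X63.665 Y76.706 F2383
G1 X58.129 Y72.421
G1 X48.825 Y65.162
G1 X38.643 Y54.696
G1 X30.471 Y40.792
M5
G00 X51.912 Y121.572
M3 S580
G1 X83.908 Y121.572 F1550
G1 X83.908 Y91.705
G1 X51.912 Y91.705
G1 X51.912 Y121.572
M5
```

y_svg = 149.809 − y_m.

[1] S858→`#ff0000` (cut); open run; points: 182.413,72.250 175.827,78.739 153.333,92.494 123.950,107.955 96.700,119.563 80.604,121.758

[2] S221→`#008000` (engrave); open run; points: 62.545,71.560 63.665,73.103 58.129,77.388 48.825,84.647 38.643,95.113 30.471,109.017

[3] S580→`#000000` (score); closed run; points: 51.912,28.237 83.908,28.237 83.908,58.104 51.912,58.104

<svg xmlns="http://www.w3.org/2000/svg" width="235.873mm" height="149.809mm" viewBox="0 0 235.873 149.809">
  <polyline points="182.413,72.250 175.827,78.739 153.333,92.494 123.950,107.955 96.700,119.563 80.604,121.758" fill="none" stroke="#ff0000"/>
  <polyline points="62.545,71.560 63.665,73.103 58.129,77.388 48.825,84.647 38.643,95.113 30.471,109.017" fill="none" stroke="#008000"/>
  <polygon points="51.912,28.237 83.908,28.237 83.908,58.104 51.912,58.104" fill="none" stroke="#000000"/>
</svg>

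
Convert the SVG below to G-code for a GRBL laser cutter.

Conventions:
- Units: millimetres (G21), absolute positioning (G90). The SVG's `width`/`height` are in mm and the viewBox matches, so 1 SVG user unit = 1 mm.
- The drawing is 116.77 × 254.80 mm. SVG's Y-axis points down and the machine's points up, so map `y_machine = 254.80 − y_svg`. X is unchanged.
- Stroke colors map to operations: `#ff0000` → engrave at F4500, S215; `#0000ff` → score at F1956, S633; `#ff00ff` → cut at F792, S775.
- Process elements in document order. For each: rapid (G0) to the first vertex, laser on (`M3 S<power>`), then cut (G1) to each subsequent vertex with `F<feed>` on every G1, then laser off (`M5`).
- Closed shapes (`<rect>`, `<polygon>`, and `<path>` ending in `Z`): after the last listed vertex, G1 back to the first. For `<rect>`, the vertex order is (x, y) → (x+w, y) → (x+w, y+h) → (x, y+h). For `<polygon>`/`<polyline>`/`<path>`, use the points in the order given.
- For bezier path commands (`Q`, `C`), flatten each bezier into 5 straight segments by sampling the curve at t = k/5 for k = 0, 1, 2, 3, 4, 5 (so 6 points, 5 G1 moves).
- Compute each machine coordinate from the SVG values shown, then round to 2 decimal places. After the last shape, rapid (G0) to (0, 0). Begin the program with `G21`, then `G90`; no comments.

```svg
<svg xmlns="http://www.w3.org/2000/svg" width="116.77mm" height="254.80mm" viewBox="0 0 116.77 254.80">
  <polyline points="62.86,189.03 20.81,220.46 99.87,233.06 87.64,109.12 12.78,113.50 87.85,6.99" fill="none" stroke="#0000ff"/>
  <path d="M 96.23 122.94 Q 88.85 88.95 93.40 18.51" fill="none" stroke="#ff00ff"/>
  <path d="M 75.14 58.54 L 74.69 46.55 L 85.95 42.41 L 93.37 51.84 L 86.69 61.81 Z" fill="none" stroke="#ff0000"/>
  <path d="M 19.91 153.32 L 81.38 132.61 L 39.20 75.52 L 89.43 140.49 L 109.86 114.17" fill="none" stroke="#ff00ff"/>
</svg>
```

viewBox `0 0 116.77 254.80` with mm width/height → 1 unit = 1 mm. Flip: y_m = 254.80 − y_svg.

**Shape 1** — `<polyline>` open polyline, stroke `#0000ff` → score (S633, F1956). Machine vertices: (62.86,65.77) → (20.81,34.34) → (99.87,21.74) → (87.64,145.68) → (12.78,141.30) → (87.85,247.81). Open path.

**Shape 2** — `<path>` quadratic bezier, stroke `#ff00ff` → cut (S775, F792). Control points (SVG): P0=(96.23,122.94), P1=(88.85,88.95), P2=(93.40,18.51); sampled at t=k/5. Machine vertices: (96.23,131.86) → (93.76,146.91) → (92.23,164.88) → (91.67,185.77) → (92.06,209.57) → (93.40,236.29). Open path.

**Shape 3** — `<path>` regular polygon, stroke `#ff0000` → engrave (S215, F4500). Machine vertices: (75.14,196.26) → (74.69,208.25) → (85.95,212.39) → (93.37,202.96) → (86.69,192.99) → (75.14,196.26). Closed: final G1 returns to the first vertex.

**Shape 4** — `<path>` open polyline, stroke `#ff00ff` → cut (S775, F792). Machine vertices: (19.91,101.48) → (81.38,122.19) → (39.20,179.28) → (89.43,114.31) → (109.86,140.63). Open path.

G21
G90
G0 X62.86 Y65.77
M3 S633
G1 X20.81 Y34.34 F1956
G1 X99.87 Y21.74 F1956
G1 X87.64 Y145.68 F1956
G1 X12.78 Y141.30 F1956
G1 X87.85 Y247.81 F1956
M5
G0 X96.23 Y131.86
M3 S775
G1 X93.76 Y146.91 F792
G1 X92.23 Y164.88 F792
G1 X91.67 Y185.77 F792
G1 X92.06 Y209.57 F792
G1 X93.40 Y236.29 F792
M5
G0 X75.14 Y196.26
M3 S215
G1 X74.69 Y208.25 F4500
G1 X85.95 Y212.39 F4500
G1 X93.37 Y202.96 F4500
G1 X86.69 Y192.99 F4500
G1 X75.14 Y196.26 F4500
M5
G0 X19.91 Y101.48
M3 S775
G1 X81.38 Y122.19 F792
G1 X39.20 Y179.28 F792
G1 X89.43 Y114.31 F792
G1 X109.86 Y140.63 F792
M5
G0 X0.00 Y0.00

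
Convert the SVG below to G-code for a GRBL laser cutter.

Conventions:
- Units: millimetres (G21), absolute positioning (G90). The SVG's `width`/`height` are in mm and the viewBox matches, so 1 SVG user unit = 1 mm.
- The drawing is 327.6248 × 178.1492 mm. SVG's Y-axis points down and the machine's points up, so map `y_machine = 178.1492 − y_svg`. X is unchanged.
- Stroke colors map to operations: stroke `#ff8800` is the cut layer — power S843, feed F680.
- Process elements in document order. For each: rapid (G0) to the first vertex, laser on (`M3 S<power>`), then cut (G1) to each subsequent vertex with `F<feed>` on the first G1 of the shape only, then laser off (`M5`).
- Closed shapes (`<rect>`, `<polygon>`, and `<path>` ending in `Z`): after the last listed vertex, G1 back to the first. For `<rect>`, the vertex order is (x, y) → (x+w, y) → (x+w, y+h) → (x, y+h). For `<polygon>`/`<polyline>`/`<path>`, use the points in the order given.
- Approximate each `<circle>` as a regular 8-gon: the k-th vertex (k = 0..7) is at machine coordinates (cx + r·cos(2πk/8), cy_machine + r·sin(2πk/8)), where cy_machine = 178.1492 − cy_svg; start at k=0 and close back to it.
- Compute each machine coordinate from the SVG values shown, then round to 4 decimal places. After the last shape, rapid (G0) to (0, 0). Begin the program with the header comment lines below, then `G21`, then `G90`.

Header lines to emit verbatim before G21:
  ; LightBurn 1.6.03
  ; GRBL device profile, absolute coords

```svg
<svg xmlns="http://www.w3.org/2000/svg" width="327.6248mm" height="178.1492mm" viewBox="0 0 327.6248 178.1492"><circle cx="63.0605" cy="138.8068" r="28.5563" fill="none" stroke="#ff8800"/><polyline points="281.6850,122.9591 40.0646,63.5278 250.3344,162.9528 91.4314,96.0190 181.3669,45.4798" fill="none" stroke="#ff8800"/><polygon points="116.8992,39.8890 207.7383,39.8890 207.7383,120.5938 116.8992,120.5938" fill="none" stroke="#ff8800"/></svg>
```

; LightBurn 1.6.03
; GRBL device profile, absolute coords
G21
G90
G0 X91.6168 Y39.3424
M3 S843
G1 X83.2529 Y59.5348 F680
G1 X63.0605 Y67.8987
G1 X42.8681 Y59.5348
G1 X34.5042 Y39.3424
G1 X42.8681 Y19.1500
G1 X63.0605 Y10.7861
G1 X83.2529 Y19.1500
G1 X91.6168 Y39.3424
M5
G0 X281.6850 Y55.1901
M3 S843
G1 X40.0646 Y114.6214 F680
G1 X250.3344 Y15.1964
G1 X91.4314 Y82.1302
G1 X181.3669 Y132.6694
M5
G0 X116.8992 Y138.2602
M3 S843
G1 X207.7383 Y138.2602 F680
G1 X207.7383 Y57.5554
G1 X116.8992 Y57.5554
G1 X116.8992 Y138.2602
M5
G0 X0.0000 Y0.0000

Since the viewBox matches the mm dimensions, user units are millimetres directly. The only transform is the Y-flip y_m = 178.1492 − y_svg.

Shape 1 is a circle drawn with `<circle>`. Its stroke #ff8800 means cut at S843, F680. After flipping Y the toolpath is (91.6168,39.3424) → (83.2529,59.5348) → (63.0605,67.8987) → (42.8681,59.5348) → (34.5042,39.3424) → (42.8681,19.1500) → (63.0605,10.7861) → (83.2529,19.1500) → (91.6168,39.3424), returning to the start.

Shape 2 is a open polyline drawn with `<polyline>`. Its stroke #ff8800 means cut at S843, F680. After flipping Y the toolpath is (281.6850,55.1901) → (40.0646,114.6214) → (250.3344,15.1964) → (91.4314,82.1302) → (181.3669,132.6694).

Shape 3 is a rectangle drawn with `<polygon>`. Its stroke #ff8800 means cut at S843, F680. After flipping Y the toolpath is (116.8992,138.2602) → (207.7383,138.2602) → (207.7383,57.5554) → (116.8992,57.5554) → (116.8992,138.2602), returning to the start.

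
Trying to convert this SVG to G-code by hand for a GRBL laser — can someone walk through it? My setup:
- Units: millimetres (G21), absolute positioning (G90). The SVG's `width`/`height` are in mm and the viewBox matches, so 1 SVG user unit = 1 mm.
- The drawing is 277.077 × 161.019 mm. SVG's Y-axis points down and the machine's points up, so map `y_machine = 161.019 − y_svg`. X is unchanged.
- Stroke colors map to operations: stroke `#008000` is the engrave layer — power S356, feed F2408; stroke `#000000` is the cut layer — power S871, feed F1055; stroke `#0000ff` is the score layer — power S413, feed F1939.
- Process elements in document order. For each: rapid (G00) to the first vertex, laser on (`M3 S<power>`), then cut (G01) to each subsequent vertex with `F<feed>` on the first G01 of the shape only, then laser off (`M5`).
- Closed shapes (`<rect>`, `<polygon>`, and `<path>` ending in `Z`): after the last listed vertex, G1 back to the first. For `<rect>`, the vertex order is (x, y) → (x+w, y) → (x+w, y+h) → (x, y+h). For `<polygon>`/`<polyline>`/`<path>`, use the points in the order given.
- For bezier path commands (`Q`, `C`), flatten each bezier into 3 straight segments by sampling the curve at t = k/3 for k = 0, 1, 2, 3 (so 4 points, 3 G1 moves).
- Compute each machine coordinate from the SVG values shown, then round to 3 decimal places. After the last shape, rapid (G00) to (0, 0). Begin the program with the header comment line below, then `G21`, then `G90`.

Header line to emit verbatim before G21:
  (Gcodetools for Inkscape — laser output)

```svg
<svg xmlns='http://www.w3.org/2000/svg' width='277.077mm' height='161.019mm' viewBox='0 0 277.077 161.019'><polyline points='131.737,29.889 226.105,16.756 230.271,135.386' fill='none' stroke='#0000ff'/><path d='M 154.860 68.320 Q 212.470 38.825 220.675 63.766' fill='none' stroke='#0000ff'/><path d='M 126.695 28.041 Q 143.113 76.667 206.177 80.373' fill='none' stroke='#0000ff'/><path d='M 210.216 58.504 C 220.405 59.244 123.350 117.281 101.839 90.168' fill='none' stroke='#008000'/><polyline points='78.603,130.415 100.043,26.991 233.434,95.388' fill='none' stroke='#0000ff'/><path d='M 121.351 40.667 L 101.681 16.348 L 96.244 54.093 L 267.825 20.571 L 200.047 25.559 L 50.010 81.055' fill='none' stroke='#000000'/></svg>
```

(Gcodetools for Inkscape — laser output)
G21
G90
G00 X131.737 Y131.130
M3 S413
G01 X226.105 Y144.263 F1939
G01 X230.271 Y25.633
M5
G00 X154.860 Y92.699
M3 S413
G01 X187.777 Y106.314 F1939
G01 X209.716 Y107.832
G01 X220.675 Y97.253
M5
G00 X126.695 Y132.978
M3 S413
G01 X142.823 Y105.552 F1939
G01 X169.317 Y88.108
G01 X206.177 Y80.646
M5
G00 X210.216 Y102.515
M3 S356
G01 X191.427 Y87.952 F2408
G01 X141.761 Y66.846
G01 X101.839 Y70.851
M5
G00 X78.603 Y30.604
M3 S413
G01 X100.043 Y134.028 F1939
G01 X233.434 Y65.631
M5
G00 X121.351 Y120.352
M3 S871
G01 X101.681 Y144.671 F1055
G01 X96.244 Y106.926
G01 X267.825 Y140.448
G01 X200.047 Y135.460
G01 X50.010 Y79.964
M5
G00 X0.000 Y0.000

Since the viewBox matches the mm dimensions, user units are millimetres directly. The only transform is the Y-flip y_m = 161.019 − y_svg.

Shape 1 is a open polyline drawn with `<polyline>`. Its stroke #0000ff means score at S413, F1939. After flipping Y the toolpath is (131.737,131.130) → (226.105,144.263) → (230.271,25.633).

Shape 2 is a quadratic bezier drawn with `<path>`. Its stroke #0000ff means score at S413, F1939. After flipping Y the toolpath is (154.860,92.699) → (187.777,106.314) → (209.716,107.832) → (220.675,97.253).

Shape 3 is a quadratic bezier drawn with `<path>`. Its stroke #0000ff means score at S413, F1939. After flipping Y the toolpath is (126.695,132.978) → (142.823,105.552) → (169.317,88.108) → (206.177,80.646).

Shape 4 is a cubic bezier drawn with `<path>`. Its stroke #008000 means engrave at S356, F2408. After flipping Y the toolpath is (210.216,102.515) → (191.427,87.952) → (141.761,66.846) → (101.839,70.851).

Shape 5 is a open polyline drawn with `<polyline>`. Its stroke #0000ff means score at S413, F1939. After flipping Y the toolpath is (78.603,30.604) → (100.043,134.028) → (233.434,65.631).

Shape 6 is a open polyline drawn with `<path>`. Its stroke #000000 means cut at S871, F1055. After flipping Y the toolpath is (121.351,120.352) → (101.681,144.671) → (96.244,106.926) → (267.825,140.448) → (200.047,135.460) → (50.010,79.964).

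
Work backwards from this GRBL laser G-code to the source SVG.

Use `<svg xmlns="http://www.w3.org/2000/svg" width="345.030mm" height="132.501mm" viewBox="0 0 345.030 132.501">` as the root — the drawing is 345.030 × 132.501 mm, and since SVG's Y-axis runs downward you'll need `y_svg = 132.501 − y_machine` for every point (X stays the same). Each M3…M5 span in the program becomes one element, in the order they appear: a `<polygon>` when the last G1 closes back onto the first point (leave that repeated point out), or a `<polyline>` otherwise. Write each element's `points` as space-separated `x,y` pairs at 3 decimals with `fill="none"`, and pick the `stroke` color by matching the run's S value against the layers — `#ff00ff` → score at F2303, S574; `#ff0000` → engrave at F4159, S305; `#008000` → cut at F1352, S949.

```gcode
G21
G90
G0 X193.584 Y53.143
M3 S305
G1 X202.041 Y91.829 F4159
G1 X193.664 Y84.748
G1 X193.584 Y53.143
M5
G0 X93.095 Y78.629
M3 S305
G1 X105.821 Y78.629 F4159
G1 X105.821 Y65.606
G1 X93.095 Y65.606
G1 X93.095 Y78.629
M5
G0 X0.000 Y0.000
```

Machine Y-up, SVG Y-down with viewBox height 132.501, so y_svg = 132.501 − y_machine; X carries over. Every run uses S305, so all elements get stroke `#ff0000` (engrave).

Run 1: The run returns to its start, so emit a `<polygon>` with points (Y-flipped): 193.584,79.358 202.041,40.672 193.664,47.753.

Run 2: The run returns to its start, so emit a `<polygon>` with points (Y-flipped): 93.095,53.872 105.821,53.872 105.821,66.895 93.095,66.895.

<svg xmlns="http://www.w3.org/2000/svg" width="345.030mm" height="132.501mm" viewBox="0 0 345.030 132.501">
  <polygon points="193.584,79.358 202.041,40.672 193.664,47.753" fill="none" stroke="#ff0000"/>
  <polygon points="93.095,53.872 105.821,53.872 105.821,66.895 93.095,66.895" fill="none" stroke="#ff0000"/>
</svg>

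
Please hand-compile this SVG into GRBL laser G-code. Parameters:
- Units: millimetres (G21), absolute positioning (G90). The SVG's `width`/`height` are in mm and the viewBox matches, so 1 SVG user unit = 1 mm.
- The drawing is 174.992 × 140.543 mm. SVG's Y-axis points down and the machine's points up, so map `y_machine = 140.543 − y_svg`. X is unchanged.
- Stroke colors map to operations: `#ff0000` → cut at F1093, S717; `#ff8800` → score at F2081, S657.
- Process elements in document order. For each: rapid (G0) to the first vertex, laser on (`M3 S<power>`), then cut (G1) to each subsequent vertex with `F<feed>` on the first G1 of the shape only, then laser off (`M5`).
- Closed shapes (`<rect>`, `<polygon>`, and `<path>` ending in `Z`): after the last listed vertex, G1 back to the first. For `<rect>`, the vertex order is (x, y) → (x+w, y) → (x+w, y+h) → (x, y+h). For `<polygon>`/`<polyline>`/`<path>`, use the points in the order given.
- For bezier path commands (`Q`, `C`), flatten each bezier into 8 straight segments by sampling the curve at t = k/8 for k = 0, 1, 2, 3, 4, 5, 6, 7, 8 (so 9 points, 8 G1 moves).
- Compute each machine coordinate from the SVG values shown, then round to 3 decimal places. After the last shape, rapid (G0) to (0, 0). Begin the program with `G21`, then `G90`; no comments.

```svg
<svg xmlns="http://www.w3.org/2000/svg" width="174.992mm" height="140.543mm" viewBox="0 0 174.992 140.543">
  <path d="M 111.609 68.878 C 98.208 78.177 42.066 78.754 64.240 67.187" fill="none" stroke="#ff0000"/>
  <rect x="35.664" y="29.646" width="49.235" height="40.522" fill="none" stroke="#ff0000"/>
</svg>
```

G21
G90
G0 X111.609 Y71.665
M3 S717
G1 X104.817 Y68.593 F1093
G1 X95.436 Y66.380
G1 X84.885 Y65.064
G1 X74.584 Y64.686
G1 X65.950 Y65.286
G1 X60.402 Y66.904
G1 X59.359 Y69.581
G1 X64.240 Y73.356
M5
G0 X35.664 Y110.897
M3 S717
G1 X84.899 Y110.897 F1093
G1 X84.899 Y70.375
G1 X35.664 Y70.375
G1 X35.664 Y110.897
M5
G0 X0.000 Y0.000

viewBox `0 0 174.992 140.543` with mm width/height → 1 unit = 1 mm. Flip: y_m = 140.543 − y_svg.

**Shape 1** — `<path>` cubic bezier, stroke `#ff0000` → cut (S717, F1093). Control points (SVG): P0=(111.609,68.878), P1=(98.208,78.177), P2=(42.066,78.754), P3=(64.240,67.187); sampled at t=k/8. Machine vertices: (111.609,71.665) → (104.817,68.593) → (95.436,66.380) → (84.885,65.064) → (74.584,64.686) → (65.950,65.286) → (60.402,66.904) → (59.359,69.581) → (64.240,73.356). Open path.

**Shape 2** — `<rect>` rectangle, stroke `#ff0000` → cut (S717, F1093). Machine vertices: (35.664,110.897) → (84.899,110.897) → (84.899,70.375) → (35.664,70.375) → (35.664,110.897). Closed: final G1 returns to the first vertex.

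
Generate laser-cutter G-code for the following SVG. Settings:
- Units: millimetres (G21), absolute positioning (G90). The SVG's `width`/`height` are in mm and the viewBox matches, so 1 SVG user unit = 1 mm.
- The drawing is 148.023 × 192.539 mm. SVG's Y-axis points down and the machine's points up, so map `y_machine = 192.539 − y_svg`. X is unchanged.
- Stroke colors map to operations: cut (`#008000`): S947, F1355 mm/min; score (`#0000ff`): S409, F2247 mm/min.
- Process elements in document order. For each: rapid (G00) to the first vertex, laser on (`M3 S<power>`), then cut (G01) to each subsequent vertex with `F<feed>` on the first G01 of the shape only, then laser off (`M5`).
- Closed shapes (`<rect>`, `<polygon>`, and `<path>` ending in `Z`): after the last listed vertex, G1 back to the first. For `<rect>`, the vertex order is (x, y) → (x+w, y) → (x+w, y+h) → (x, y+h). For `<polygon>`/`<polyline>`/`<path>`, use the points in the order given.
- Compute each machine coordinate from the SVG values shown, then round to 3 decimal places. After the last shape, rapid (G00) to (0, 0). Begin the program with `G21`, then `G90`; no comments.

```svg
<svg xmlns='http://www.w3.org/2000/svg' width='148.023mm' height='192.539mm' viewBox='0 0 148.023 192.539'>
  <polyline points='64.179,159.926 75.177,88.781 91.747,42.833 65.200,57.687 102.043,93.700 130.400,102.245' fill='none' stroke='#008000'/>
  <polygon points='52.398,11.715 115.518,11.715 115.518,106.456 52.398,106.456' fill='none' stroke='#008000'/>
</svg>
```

Since the viewBox matches the mm dimensions, user units are millimetres directly. The only transform is the Y-flip y_m = 192.539 − y_svg.

Shape 1 is a open polyline drawn with `<polyline>`. Its stroke #008000 means cut at S947, F1355. After flipping Y the toolpath is (64.179,32.613) → (75.177,103.758) → (91.747,149.706) → (65.200,134.852) → (102.043,98.839) → (130.400,90.294).

Shape 2 is a rectangle drawn with `<polygon>`. Its stroke #008000 means cut at S947, F1355. After flipping Y the toolpath is (52.398,180.824) → (115.518,180.824) → (115.518,86.083) → (52.398,86.083) → (52.398,180.824), returning to the start.

G21
G90
G00 X64.179 Y32.613
M3 S947
G01 X75.177 Y103.758 F1355
G01 X91.747 Y149.706
G01 X65.200 Y134.852
G01 X102.043 Y98.839
G01 X130.400 Y90.294
M5
G00 X52.398 Y180.824
M3 S947
G01 X115.518 Y180.824 F1355
G01 X115.518 Y86.083
G01 X52.398 Y86.083
G01 X52.398 Y180.824
M5
G00 X0.000 Y0.000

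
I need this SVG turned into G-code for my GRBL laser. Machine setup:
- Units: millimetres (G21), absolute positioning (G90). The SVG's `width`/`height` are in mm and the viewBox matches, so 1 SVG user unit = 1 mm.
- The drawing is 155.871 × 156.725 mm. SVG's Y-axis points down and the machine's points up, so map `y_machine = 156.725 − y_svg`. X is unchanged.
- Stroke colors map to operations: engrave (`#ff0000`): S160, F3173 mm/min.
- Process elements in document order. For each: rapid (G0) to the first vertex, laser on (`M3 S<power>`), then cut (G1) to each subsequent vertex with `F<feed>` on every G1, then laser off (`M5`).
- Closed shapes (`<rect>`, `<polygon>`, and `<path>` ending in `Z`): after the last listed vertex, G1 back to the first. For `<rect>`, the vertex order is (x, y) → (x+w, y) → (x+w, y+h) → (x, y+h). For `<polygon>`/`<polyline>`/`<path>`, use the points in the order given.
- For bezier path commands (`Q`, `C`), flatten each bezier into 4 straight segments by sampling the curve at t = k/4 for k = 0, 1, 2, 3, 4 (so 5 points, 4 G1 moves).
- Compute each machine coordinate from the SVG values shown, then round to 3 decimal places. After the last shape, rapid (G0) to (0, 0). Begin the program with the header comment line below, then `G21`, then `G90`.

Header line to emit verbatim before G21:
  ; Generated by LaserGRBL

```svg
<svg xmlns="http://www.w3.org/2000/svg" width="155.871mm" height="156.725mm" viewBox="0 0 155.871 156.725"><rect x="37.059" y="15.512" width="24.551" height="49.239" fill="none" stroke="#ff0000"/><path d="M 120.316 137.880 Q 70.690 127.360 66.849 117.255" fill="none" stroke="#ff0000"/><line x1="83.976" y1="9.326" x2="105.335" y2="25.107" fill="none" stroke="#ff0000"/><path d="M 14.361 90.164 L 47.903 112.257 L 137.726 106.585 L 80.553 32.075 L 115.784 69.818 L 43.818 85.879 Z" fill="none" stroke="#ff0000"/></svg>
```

; Generated by LaserGRBL
G21
G90
G0 X37.059 Y141.213
M3 S160
G1 X61.610 Y141.213 F3173
G1 X61.610 Y91.974 F3173
G1 X37.059 Y91.974 F3173
G1 X37.059 Y141.213 F3173
M5
G0 X120.316 Y18.845
M3 S160
G1 X98.365 Y24.079 F3173
G1 X82.136 Y29.261 F3173
G1 X71.631 Y34.392 F3173
G1 X66.849 Y39.470 F3173
M5
G0 X83.976 Y147.399
M3 S160
G1 X105.335 Y131.618 F3173
M5
G0 X14.361 Y66.561
M3 S160
G1 X47.903 Y44.468 F3173
G1 X137.726 Y50.140 F3173
G1 X80.553 Y124.650 F3173
G1 X115.784 Y86.907 F3173
G1 X43.818 Y70.846 F3173
G1 X14.361 Y66.561 F3173
M5
G0 X0.000 Y0.000

Since the viewBox matches the mm dimensions, user units are millimetres directly. The only transform is the Y-flip y_m = 156.725 − y_svg.

Shape 1 is a rectangle drawn with `<rect>`. Its stroke #ff0000 means engrave at S160, F3173. After flipping Y the toolpath is (37.059,141.213) → (61.610,141.213) → (61.610,91.974) → (37.059,91.974) → (37.059,141.213), returning to the start.

Shape 2 is a quadratic bezier drawn with `<path>`. Its stroke #ff0000 means engrave at S160, F3173. After flipping Y the toolpath is (120.316,18.845) → (98.365,24.079) → (82.136,29.261) → (71.631,34.392) → (66.849,39.470).

Shape 3 is a line segment drawn with `<line>`. Its stroke #ff0000 means engrave at S160, F3173. After flipping Y the toolpath is (83.976,147.399) → (105.335,131.618).

Shape 4 is a closed polygon drawn with `<path>`. Its stroke #ff0000 means engrave at S160, F3173. After flipping Y the toolpath is (14.361,66.561) → (47.903,44.468) → (137.726,50.140) → (80.553,124.650) → (115.784,86.907) → (43.818,70.846) → (14.361,66.561), returning to the start.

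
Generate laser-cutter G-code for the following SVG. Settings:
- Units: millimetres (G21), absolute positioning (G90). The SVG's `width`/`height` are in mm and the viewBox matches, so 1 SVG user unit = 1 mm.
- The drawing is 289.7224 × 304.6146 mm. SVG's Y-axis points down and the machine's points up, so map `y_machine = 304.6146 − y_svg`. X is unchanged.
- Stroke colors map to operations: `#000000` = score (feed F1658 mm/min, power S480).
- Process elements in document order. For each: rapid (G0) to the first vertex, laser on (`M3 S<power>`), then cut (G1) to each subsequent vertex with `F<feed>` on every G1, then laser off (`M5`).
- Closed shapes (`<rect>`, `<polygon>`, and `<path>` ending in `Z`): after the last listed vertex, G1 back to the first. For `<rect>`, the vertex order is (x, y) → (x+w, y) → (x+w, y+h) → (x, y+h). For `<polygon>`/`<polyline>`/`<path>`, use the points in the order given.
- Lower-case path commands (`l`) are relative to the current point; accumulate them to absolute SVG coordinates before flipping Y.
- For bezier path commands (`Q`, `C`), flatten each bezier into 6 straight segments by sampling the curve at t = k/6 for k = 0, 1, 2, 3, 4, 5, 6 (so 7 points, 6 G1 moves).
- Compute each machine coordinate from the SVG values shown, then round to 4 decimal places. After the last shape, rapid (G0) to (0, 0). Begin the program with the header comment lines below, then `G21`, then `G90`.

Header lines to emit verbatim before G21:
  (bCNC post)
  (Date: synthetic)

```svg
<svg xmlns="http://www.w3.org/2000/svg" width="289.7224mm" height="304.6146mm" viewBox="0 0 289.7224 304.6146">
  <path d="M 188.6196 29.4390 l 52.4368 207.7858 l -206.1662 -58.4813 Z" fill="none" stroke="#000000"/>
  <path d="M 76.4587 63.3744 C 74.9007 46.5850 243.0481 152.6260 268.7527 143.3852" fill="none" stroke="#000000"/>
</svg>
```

(bCNC post)
(Date: synthetic)
G21
G90
G0 X188.6196 Y275.1756
M3 S480
G1 X241.0564 Y67.3898 F1658
G1 X34.8902 Y125.8711 F1658
G1 X188.6196 Y275.1756 F1658
M5
G0 X76.4587 Y241.2402
M3 S480
G1 X88.3767 Y240.5014 F1658
G1 X119.9081 Y225.9051 F1658
G1 X162.3822 Y204.0655 F1658
G1 X207.1282 Y181.5969 F1658
G1 X245.4753 Y165.1134 F1658
G1 X268.7527 Y161.2294 F1658
M5
G0 X0.0000 Y0.0000

viewBox `0 0 289.7224 304.6146` with mm width/height → 1 unit = 1 mm. Flip: y_m = 304.6146 − y_svg.

**Shape 1** — `<path>` regular polygon, stroke `#000000` → score (S480, F1658). Machine vertices: (188.6196,275.1756) → (241.0564,67.3898) → (34.8902,125.8711) → (188.6196,275.1756). Closed: final G1 returns to the first vertex.

**Shape 2** — `<path>` cubic bezier, stroke `#000000` → score (S480, F1658). Control points (SVG): P0=(76.4587,63.3744), P1=(74.9007,46.5850), P2=(243.0481,152.6260), P3=(268.7527,143.3852); sampled at t=k/6. Machine vertices: (76.4587,241.2402) → (88.3767,240.5014) → (119.9081,225.9051) → (162.3822,204.0655) → (207.1282,181.5969) → (245.4753,165.1134) → (268.7527,161.2294). Open path.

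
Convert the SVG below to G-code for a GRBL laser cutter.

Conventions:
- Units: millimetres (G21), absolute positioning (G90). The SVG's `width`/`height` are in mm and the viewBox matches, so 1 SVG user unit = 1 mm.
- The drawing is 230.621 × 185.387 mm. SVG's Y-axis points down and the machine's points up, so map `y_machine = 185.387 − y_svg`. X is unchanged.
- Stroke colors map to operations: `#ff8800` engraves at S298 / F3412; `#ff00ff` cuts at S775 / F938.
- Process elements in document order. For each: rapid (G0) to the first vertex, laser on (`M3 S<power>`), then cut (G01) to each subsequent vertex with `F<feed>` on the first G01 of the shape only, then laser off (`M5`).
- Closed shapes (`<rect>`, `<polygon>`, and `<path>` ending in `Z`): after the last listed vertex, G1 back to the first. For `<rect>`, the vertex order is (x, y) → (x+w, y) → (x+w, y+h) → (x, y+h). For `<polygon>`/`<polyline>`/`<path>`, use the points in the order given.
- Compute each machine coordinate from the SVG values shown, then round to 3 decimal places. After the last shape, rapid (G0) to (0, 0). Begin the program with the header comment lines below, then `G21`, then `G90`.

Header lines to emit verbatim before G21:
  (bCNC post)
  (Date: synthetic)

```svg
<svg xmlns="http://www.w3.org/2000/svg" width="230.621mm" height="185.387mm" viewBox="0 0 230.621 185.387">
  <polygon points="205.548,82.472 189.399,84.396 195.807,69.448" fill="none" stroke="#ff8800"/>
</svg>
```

(bCNC post)
(Date: synthetic)
G21
G90
G0 X205.548 Y102.915
M3 S298
G01 X189.399 Y100.991 F3412
G01 X195.807 Y115.939
G01 X205.548 Y102.915
M5
G0 X0.000 Y0.000

viewBox `0 0 230.621 185.387` with mm width/height → 1 unit = 1 mm. Flip: y_m = 185.387 − y_svg.

**Shape 1** — `<polygon>` regular polygon, stroke `#ff8800` → engrave (S298, F3412). Machine vertices: (205.548,102.915) → (189.399,100.991) → (195.807,115.939) → (205.548,102.915). Closed: final G1 returns to the first vertex.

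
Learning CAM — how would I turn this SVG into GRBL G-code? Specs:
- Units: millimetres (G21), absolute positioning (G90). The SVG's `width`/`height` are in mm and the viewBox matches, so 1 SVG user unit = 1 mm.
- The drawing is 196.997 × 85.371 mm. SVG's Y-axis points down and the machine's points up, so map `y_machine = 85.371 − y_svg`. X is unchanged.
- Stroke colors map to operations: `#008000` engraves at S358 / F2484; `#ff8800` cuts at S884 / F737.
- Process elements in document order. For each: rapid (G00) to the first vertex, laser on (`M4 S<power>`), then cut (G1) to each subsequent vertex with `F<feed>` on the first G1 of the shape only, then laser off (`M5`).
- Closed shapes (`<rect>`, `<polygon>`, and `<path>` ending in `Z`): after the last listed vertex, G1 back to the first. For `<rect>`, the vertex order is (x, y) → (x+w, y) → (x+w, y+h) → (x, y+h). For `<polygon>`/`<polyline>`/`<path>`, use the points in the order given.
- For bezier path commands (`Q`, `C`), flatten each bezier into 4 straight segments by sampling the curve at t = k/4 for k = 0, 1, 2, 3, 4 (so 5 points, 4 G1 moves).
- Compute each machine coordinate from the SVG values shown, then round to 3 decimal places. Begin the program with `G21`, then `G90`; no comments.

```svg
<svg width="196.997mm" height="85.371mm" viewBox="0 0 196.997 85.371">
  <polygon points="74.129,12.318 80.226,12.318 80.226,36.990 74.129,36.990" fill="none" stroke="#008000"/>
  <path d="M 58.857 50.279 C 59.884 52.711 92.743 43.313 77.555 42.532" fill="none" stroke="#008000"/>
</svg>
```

G21
G90
G00 X74.129 Y73.053
M4 S358
G1 X80.226 Y73.053 F2484
G1 X80.226 Y48.381
G1 X74.129 Y48.381
G1 X74.129 Y73.053
M5
G00 X58.857 Y35.092
M4 S358
G1 X64.348 Y35.167 F2484
G1 X74.287 Y37.761
G1 X81.185 Y40.957
G1 X77.555 Y42.839
M5

viewBox `0 0 196.997 85.371` with mm width/height → 1 unit = 1 mm. Flip: y_m = 85.371 − y_svg.

**Shape 1** — `<polygon>` rectangle, stroke `#008000` → engrave (S358, F2484). Machine vertices: (74.129,73.053) → (80.226,73.053) → (80.226,48.381) → (74.129,48.381) → (74.129,73.053). Closed: final G1 returns to the first vertex.

**Shape 2** — `<path>` cubic bezier, stroke `#008000` → engrave (S358, F2484). Control points (SVG): P0=(58.857,50.279), P1=(59.884,52.711), P2=(92.743,43.313), P3=(77.555,42.532); sampled at t=k/4. Machine vertices: (58.857,35.092) → (64.348,35.167) → (74.287,37.761) → (81.185,40.957) → (77.555,42.839). Open path.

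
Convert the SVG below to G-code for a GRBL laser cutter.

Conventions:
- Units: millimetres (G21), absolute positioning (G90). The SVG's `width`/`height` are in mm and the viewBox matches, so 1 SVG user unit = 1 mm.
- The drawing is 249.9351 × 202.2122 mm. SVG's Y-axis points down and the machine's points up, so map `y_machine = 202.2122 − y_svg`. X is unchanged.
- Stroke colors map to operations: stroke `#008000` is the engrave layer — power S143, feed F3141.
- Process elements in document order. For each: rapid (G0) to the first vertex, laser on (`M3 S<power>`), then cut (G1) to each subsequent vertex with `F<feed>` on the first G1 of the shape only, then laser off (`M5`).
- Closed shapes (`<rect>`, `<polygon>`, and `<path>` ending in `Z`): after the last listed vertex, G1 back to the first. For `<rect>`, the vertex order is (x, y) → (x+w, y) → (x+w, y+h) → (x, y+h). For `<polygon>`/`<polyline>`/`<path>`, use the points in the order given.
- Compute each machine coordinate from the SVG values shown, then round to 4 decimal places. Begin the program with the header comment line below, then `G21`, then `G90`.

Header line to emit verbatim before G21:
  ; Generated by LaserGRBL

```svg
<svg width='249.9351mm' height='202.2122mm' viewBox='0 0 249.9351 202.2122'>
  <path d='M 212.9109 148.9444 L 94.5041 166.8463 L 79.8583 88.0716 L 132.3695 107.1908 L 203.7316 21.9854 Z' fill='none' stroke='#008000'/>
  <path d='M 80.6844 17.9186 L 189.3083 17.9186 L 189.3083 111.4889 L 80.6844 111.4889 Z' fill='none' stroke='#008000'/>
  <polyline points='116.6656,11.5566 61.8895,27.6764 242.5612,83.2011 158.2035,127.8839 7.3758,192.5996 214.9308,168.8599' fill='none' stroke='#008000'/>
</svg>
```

viewBox `0 0 249.9351 202.2122` with mm width/height → 1 unit = 1 mm. Flip: y_m = 202.2122 − y_svg.

**Shape 1** — `<path>` closed polygon, stroke `#008000` → engrave (S143, F3141). Machine vertices: (212.9109,53.2678) → (94.5041,35.3659) → (79.8583,114.1406) → (132.3695,95.0214) → (203.7316,180.2268) → (212.9109,53.2678). Closed: final G1 returns to the first vertex.

**Shape 2** — `<path>` rectangle, stroke `#008000` → engrave (S143, F3141). Machine vertices: (80.6844,184.2936) → (189.3083,184.2936) → (189.3083,90.7233) → (80.6844,90.7233) → (80.6844,184.2936). Closed: final G1 returns to the first vertex.

**Shape 3** — `<polyline>` open polyline, stroke `#008000` → engrave (S143, F3141). Machine vertices: (116.6656,190.6556) → (61.8895,174.5358) → (242.5612,119.0111) → (158.2035,74.3283) → (7.3758,9.6126) → (214.9308,33.3523). Open path.

; Generated by LaserGRBL
G21
G90
G0 X212.9109 Y53.2678
M3 S143
G1 X94.5041 Y35.3659 F3141
G1 X79.8583 Y114.1406
G1 X132.3695 Y95.0214
G1 X203.7316 Y180.2268
G1 X212.9109 Y53.2678
M5
G0 X80.6844 Y184.2936
M3 S143
G1 X189.3083 Y184.2936 F3141
G1 X189.3083 Y90.7233
G1 X80.6844 Y90.7233
G1 X80.6844 Y184.2936
M5
G0 X116.6656 Y190.6556
M3 S143
G1 X61.8895 Y174.5358 F3141
G1 X242.5612 Y119.0111
G1 X158.2035 Y74.3283
G1 X7.3758 Y9.6126
G1 X214.9308 Y33.3523
M5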